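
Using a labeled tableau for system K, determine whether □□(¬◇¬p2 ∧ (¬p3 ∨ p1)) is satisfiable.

1. □□(¬◇¬p2 ∧ (¬p3 ∨ p1)), w0

Satisfiable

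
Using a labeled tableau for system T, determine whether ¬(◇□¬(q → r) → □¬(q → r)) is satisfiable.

1. ¬(◇□¬(q → r) → □¬(q → r)), w0
2. ◇□¬(q → r), w0
3. ¬□¬(q → r), w0
4. □¬(q → r), w1
5. ¬(q → r), w1
6. q, w1
7. ¬r, w1
8. q → r, w2
9. r, w2
Accessibility: w0Rw0, w0Rw1, w0Rw2, w1Rw1, w2Rw2

Yes, satisfiable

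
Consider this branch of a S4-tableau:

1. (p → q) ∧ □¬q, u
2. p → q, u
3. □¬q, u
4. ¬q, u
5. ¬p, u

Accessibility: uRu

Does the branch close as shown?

No world carries both an atom and its negation.

No, open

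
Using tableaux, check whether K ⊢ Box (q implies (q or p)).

Tableau for the negation not Box (q implies (q or p)):
1. not Box (q implies (q or p)), w0
2. not (q implies (q or p)), w1   [neg-Box-rule on 1: fresh world w1, w0Rw1]
3. q, w1   [neg-implies-rule on 2]
4. not (q or p), w1   [neg-implies-rule on 2]
5. not q, w1   [neg-or-rule on 4]
6. not p, w1   [neg-or-rule on 4]
Accessibility: w0Rw1
Branch closes: q and not q both at w1.
Every branch of the negation's tableau closes; the branch above is one of them.

Valid in K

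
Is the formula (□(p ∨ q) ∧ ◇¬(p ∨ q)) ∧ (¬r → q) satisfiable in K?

1. (□(p ∨ q) ∧ ◇¬(p ∨ q)) ∧ (¬r → q), u
2. □(p ∨ q) ∧ ◇¬(p ∨ q), u
3. ¬r → q, u
4. □(p ∨ q), u
5. ◇¬(p ∨ q), u
6. q, u
7. ¬(p ∨ q), v
8. ¬p, v
9. ¬q, v
10. p ∨ q, v
11. q, v
Accessibility: uRv
Branch closes: q and ¬q both at v.
(One branch shown.) All branches close.

No, unsatisfiable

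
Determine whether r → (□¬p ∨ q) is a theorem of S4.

Tableau for the negation ¬(r → (□¬p ∨ q)):
1. ¬(r → (□¬p ∨ q)), 0
2. r, 0
3. ¬(□¬p ∨ q), 0
4. ¬□¬p, 0
5. ¬q, 0
6. p, 1
Accessibility: 0R0, 0R1, 1R1
The negation has an open branch (countermodel exists).

Invalid (countermodel exists)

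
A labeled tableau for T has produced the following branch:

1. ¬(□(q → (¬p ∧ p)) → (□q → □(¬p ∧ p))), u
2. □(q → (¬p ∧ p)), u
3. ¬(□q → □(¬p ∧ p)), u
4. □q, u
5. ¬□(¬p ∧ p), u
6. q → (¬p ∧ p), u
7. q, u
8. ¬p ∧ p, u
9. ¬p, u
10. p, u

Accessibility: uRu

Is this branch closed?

Both p and ¬p appear at u.

Yes, closed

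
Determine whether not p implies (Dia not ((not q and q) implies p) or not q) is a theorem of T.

Tableau for the negation not (not p implies (Dia not ((not q and q) implies p) or not q)):
1. not (not p implies (Dia not ((not q and q) implies p) or not q)), w0
2. not p, w0   [neg-implies-rule on 1]
3. not (Dia not ((not q and q) implies p) or not q), w0   [neg-implies-rule on 1]
4. not Dia not ((not q and q) implies p), w0   [neg-or-rule on 3]
5. q, w0   [neg-or-rule on 3]
6. (not q and q) implies p, w0   [neg-Dia-rule on 4 via w0Rw0]
7. not (not q and q), w0   [implies-rule on 6 (branches; this branch)]
Accessibility: w0Rw0
The negation has an open branch (countermodel exists).

Not valid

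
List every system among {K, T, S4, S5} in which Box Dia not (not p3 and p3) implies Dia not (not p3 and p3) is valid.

K-tableau for the negation not (Box Dia not (not p3 and p3) implies Dia not (not p3 and p3)):
1. not (Box Dia not (not p3 and p3) implies Dia not (not p3 and p3)), u
2. Box Dia not (not p3 and p3), u
3. not Dia not (not p3 and p3), u
Complete open branch: countermodel on a K-frame, so not valid in K.
T-tableau for the negation not (Box Dia not (not p3 and p3) implies Dia not (not p3 and p3)):
1. not (Box Dia not (not p3 and p3) implies Dia not (not p3 and p3)), u
2. Box Dia not (not p3 and p3), u
3. not Dia not (not p3 and p3), u
4. Dia not (not p3 and p3), u
5. not p3 and p3, u
6. not p3, u
7. p3, u
Accessibility: uRu
Branch closes: p3 and not p3 both at u.
Every branch closes (one shown): valid in T, hence also in S4, S5 (every theorem of T is a theorem of S4 and S5).

T, S4, S5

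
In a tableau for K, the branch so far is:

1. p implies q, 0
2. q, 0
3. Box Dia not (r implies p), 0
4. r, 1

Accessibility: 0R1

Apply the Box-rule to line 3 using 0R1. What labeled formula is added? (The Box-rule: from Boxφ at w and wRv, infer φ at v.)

Dia not (r implies p), 1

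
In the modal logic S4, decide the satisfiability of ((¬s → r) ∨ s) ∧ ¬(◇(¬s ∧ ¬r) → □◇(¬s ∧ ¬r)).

1. ((¬s → r) ∨ s) ∧ ¬(◇(¬s ∧ ¬r) → □◇(¬s ∧ ¬r)), w0
2. (¬s → r) ∨ s, w0
3. ¬(◇(¬s ∧ ¬r) → □◇(¬s ∧ ¬r)), w0
4. ◇(¬s ∧ ¬r), w0
5. ¬□◇(¬s ∧ ¬r), w0
6. s, w0
7. ¬s ∧ ¬r, w1
8. ¬s, w1
9. ¬r, w1
10. ¬◇(¬s ∧ ¬r), w2
11. ¬(¬s ∧ ¬r), w2
12. r, w2
Accessibility: w0Rw0, w0Rw1, w0Rw2, w1Rw1, w2Rw2

Satisfiable (open branch found)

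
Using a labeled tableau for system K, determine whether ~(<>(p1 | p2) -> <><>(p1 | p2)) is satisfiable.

1. ~(<>(p1 | p2) -> <><>(p1 | p2)), u
2. <>(p1 | p2), u   [~->-rule on 1]
3. ~<><>(p1 | p2), u   [~->-rule on 1]
4. p1 | p2, v   [<>-rule on 2: fresh world v, uRv]
5. ~<>(p1 | p2), v   [~<>-rule on 3 via uRv]
6. p2, v   [|-rule on 4 (branches; this branch)]
Accessibility: uRv

Yes, satisfiable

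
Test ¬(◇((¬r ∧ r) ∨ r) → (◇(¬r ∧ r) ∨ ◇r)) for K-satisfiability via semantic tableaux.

Unsatisfiable (every branch closes)

1. ¬(◇((¬r ∧ r) ∨ r) → (◇(¬r ∧ r) ∨ ◇r)), u
2. ◇((¬r ∧ r) ∨ r), u   [¬→-rule on 1]
3. ¬(◇(¬r ∧ r) ∨ ◇r), u   [¬→-rule on 1]
4. ¬◇(¬r ∧ r), u   [¬∨-rule on 3]
5. ¬◇r, u   [¬∨-rule on 3]
6. (¬r ∧ r) ∨ r, v   [◇-rule on 2: fresh world v, uRv]
7. ¬(¬r ∧ r), v   [¬◇-rule on 4 via uRv]
8. ¬r, v   [¬◇-rule on 5 via uRv]
9. ¬r ∧ r, v   [∨-rule on 6 (branches; this branch)]
10. r, v   [∧-rule on 9]
Accessibility: uRv
Branch closes: r and ¬r both at v.
All branches of the tableau close; one closing branch shown above.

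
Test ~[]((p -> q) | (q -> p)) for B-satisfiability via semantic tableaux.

1. ~[]((p -> q) | (q -> p)), w0
2. ~((p -> q) | (q -> p)), w1   [~[]-rule on 1: fresh world w1, w0Rw1]
3. ~(p -> q), w1   [~|-rule on 2]
4. ~(q -> p), w1   [~|-rule on 2]
5. p, w1   [~->-rule on 3]
6. ~q, w1   [~->-rule on 3]
7. q, w1   [~->-rule on 4]
8. ~p, w1   [~->-rule on 4]
Accessibility: w0Rw0, w0Rw1, w1Rw0, w1Rw1
Branch closes: q and ~q both at w1.
(One branch shown.) All branches close.

Unsatisfiable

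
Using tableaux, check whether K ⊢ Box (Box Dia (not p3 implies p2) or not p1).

Not valid

Tableau for the negation not Box (Box Dia (not p3 implies p2) or not p1):
1. not Box (Box Dia (not p3 implies p2) or not p1), w0
2. not (Box Dia (not p3 implies p2) or not p1), w1
3. not Box Dia (not p3 implies p2), w1
4. p1, w1
5. not Dia (not p3 implies p2), w2
Accessibility: w0Rw1, w1Rw2
The negation has an open branch (countermodel exists).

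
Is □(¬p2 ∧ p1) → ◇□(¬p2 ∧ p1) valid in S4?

Valid

Tableau for the negation ¬(□(¬p2 ∧ p1) → ◇□(¬p2 ∧ p1)):
1. ¬(□(¬p2 ∧ p1) → ◇□(¬p2 ∧ p1)), u
2. □(¬p2 ∧ p1), u
3. ¬◇□(¬p2 ∧ p1), u
4. ¬p2 ∧ p1, u
5. ¬p2, u
6. p1, u
7. ¬□(¬p2 ∧ p1), u
8. ¬(¬p2 ∧ p1), v
9. ¬p2 ∧ p1, v
10. ¬p2, v
11. p1, v
12. ¬□(¬p2 ∧ p1), v
13. ¬p1, v
Accessibility: uRu, uRv, vRv
Branch closes: p1 and ¬p1 both at v.
All branches of the negation close; one closing branch shown above.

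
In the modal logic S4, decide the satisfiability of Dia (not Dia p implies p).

1. Dia (not Dia p implies p), u
2. not Dia p implies p, v   [Dia-rule on 1: fresh world v, uRv]
3. p, v   [implies-rule on 2 (branches; this branch)]
Accessibility: uRu, uRv, vRv

Satisfiable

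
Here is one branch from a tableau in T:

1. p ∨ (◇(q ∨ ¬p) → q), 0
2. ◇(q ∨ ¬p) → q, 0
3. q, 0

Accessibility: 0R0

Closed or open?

Open

There is no literal clash: for every atom and world, at most one sign appears.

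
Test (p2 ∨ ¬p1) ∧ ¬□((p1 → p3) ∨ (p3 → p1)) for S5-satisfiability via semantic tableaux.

1. (p2 ∨ ¬p1) ∧ ¬□((p1 → p3) ∨ (p3 → p1)), u
2. p2 ∨ ¬p1, u
3. ¬□((p1 → p3) ∨ (p3 → p1)), u
4. ¬p1, u
5. ¬((p1 → p3) ∨ (p3 → p1)), v
6. ¬(p1 → p3), v
7. ¬(p3 → p1), v
8. p1, v
9. ¬p3, v
10. p3, v
11. ¬p1, v
Accessibility: uRu, uRv, vRu, vRv
Branch closes: p3 and ¬p3 both at v.
All branches of the tableau close; one closing branch shown above.

Unsatisfiable (every branch closes)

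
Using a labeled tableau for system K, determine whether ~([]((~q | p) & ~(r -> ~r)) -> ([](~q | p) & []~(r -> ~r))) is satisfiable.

Unsatisfiable (every branch closes)

1. ~([]((~q | p) & ~(r -> ~r)) -> ([](~q | p) & []~(r -> ~r))), u
2. []((~q | p) & ~(r -> ~r)), u   [~->-rule on 1]
3. ~([](~q | p) & []~(r -> ~r)), u   [~->-rule on 1]
4. ~[](~q | p), u   [~&-rule on 3 (branches; this branch)]
5. ~(~q | p), v   [~[]-rule on 4: fresh world v, uRv]
6. q, v   [~|-rule on 5]
7. ~p, v   [~|-rule on 5]
8. (~q | p) & ~(r -> ~r), v   [[]-rule on 2 via uRv]
9. ~q | p, v   [&-rule on 8]
10. ~(r -> ~r), v   [&-rule on 8]
11. r, v   [~->-rule on 10]
12. p, v   [|-rule on 9 (branches; this branch)]
Accessibility: uRv
Branch closes: p and ~p both at v.
Every branch closes; the branch above is one of them.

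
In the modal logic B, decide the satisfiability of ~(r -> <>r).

No, unsatisfiable

1. ~(r -> <>r), 0
2. r, 0
3. ~<>r, 0
4. ~r, 0
Accessibility: 0R0
Branch closes: r and ~r both at 0.
Every branch closes; the branch above is one of them.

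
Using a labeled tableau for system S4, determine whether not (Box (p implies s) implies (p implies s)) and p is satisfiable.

No, unsatisfiable

1. not (Box (p implies s) implies (p implies s)) and p, w0
2. not (Box (p implies s) implies (p implies s)), w0   [and-rule on 1]
3. p, w0   [and-rule on 1]
4. Box (p implies s), w0   [neg-implies-rule on 2]
5. not (p implies s), w0   [neg-implies-rule on 2]
6. not s, w0   [neg-implies-rule on 5]
7. p implies s, w0   [Box-rule on 4 via w0Rw0]
8. s, w0   [implies-rule on 7 (branches; this branch)]
Accessibility: w0Rw0
Branch closes: s and not s both at w0.
(One branch shown.) All branches close.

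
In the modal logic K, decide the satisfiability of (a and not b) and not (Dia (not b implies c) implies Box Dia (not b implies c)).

1. (a and not b) and not (Dia (not b implies c) implies Box Dia (not b implies c)), 0
2. a and not b, 0
3. not (Dia (not b implies c) implies Box Dia (not b implies c)), 0
4. a, 0
5. not b, 0
6. Dia (not b implies c), 0
7. not Box Dia (not b implies c), 0
8. not b implies c, 1
9. c, 1
10. not Dia (not b implies c), 2
Accessibility: 0R1, 0R2

Satisfiable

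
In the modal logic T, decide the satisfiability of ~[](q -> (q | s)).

1. ~[](q -> (q | s)), w0
2. ~(q -> (q | s)), w1
3. q, w1
4. ~(q | s), w1
5. ~q, w1
6. ~s, w1
Accessibility: w0Rw0, w0Rw1, w1Rw1
Branch closes: q and ~q both at w1.
Every branch closes; the branch above is one of them.

No, unsatisfiable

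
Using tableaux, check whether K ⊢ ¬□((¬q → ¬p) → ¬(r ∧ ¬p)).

Tableau for the negation □((¬q → ¬p) → ¬(r ∧ ¬p)):
1. □((¬q → ¬p) → ¬(r ∧ ¬p)), w0
The negation has an open branch (countermodel exists).

Invalid (countermodel exists)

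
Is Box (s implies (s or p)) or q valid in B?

Tableau for the negation not (Box (s implies (s or p)) or q):
1. not (Box (s implies (s or p)) or q), u
2. not Box (s implies (s or p)), u
3. not q, u
4. not (s implies (s or p)), v
5. s, v
6. not (s or p), v
7. not s, v
8. not p, v
Accessibility: uRu, uRv, vRu, vRv
Branch closes: s and not s both at v.
All branches of the negation close; one closing branch shown above.

Valid in B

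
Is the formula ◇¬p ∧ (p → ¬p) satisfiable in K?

1. ◇¬p ∧ (p → ¬p), w0
2. ◇¬p, w0   [∧-rule on 1]
3. p → ¬p, w0   [∧-rule on 1]
4. ¬p, w0   [→-rule on 3 (branches; this branch)]
5. ¬p, w1   [◇-rule on 2: fresh world w1, w0Rw1]
Accessibility: w0Rw1

Satisfiable (open branch found)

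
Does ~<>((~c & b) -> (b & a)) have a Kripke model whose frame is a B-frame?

1. ~<>((~c & b) -> (b & a)), u
2. ~((~c & b) -> (b & a)), u   [~<>-rule on 1 via uRu]
3. ~c & b, u   [~->-rule on 2]
4. ~(b & a), u   [~->-rule on 2]
5. ~c, u   [&-rule on 3]
6. b, u   [&-rule on 3]
7. ~a, u   [~&-rule on 4 (branches; this branch)]
Accessibility: uRu

Yes, satisfiable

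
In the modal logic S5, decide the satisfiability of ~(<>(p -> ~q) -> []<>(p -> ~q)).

1. ~(<>(p -> ~q) -> []<>(p -> ~q)), 0
2. <>(p -> ~q), 0
3. ~[]<>(p -> ~q), 0
4. p -> ~q, 1
5. ~q, 1
6. ~<>(p -> ~q), 2
7. ~(p -> ~q), 0
8. p, 0
9. q, 0
10. ~(p -> ~q), 1
11. p, 1
12. q, 1
Accessibility: 0R0, 0R1, 0R2, 1R0, 1R1, 1R2, 2R0, 2R1, 2R2
Branch closes: q and ~q both at 1.
Every branch closes; the branch above is one of them.

Unsatisfiable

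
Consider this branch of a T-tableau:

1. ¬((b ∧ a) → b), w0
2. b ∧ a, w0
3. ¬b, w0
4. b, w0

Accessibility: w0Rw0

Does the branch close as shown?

Both b and ¬b appear at w0.

Closed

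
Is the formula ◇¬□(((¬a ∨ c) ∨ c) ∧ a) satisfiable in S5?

1. ◇¬□(((¬a ∨ c) ∨ c) ∧ a), 0
2. ¬□(((¬a ∨ c) ∨ c) ∧ a), 1   [◇-rule on 1: fresh world 1, 0R1]
3. ¬(((¬a ∨ c) ∨ c) ∧ a), 2   [¬□-rule on 2: fresh world 2, 1R2]
4. ¬a, 2   [¬∧-rule on 3 (branches; this branch)]
Accessibility: 0R0, 0R1, 0R2, 1R0, 1R1, 1R2, 2R0, 2R1, 2R2

Satisfiable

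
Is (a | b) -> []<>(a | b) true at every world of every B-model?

Tableau for the negation ~((a | b) -> []<>(a | b)):
1. ~((a | b) -> []<>(a | b)), u
2. a | b, u   [~->-rule on 1]
3. ~[]<>(a | b), u   [~->-rule on 1]
4. b, u   [|-rule on 2 (branches; this branch)]
5. ~<>(a | b), v   [~[]-rule on 3: fresh world v, uRv]
6. ~(a | b), u   [~<>-rule on 5 via vRu]
7. ~a, u   [~|-rule on 6]
8. ~b, u   [~|-rule on 6]
Accessibility: uRu, uRv, vRu, vRv
Branch closes: b and ~b both at u.
All branches of the negation close; one closing branch shown above.

Valid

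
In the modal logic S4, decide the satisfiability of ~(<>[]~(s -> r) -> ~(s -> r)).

1. ~(<>[]~(s -> r) -> ~(s -> r)), w0
2. <>[]~(s -> r), w0
3. s -> r, w0
4. r, w0
5. []~(s -> r), w1
6. ~(s -> r), w1
7. s, w1
8. ~r, w1
Accessibility: w0Rw0, w0Rw1, w1Rw1

Satisfiable (open branch found)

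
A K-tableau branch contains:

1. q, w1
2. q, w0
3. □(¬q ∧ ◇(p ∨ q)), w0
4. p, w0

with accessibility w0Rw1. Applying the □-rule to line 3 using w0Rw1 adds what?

¬q ∧ ◇(p ∨ q), w1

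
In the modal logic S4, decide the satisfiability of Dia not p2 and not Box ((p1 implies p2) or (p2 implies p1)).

Unsatisfiable

1. Dia not p2 and not Box ((p1 implies p2) or (p2 implies p1)), 0
2. Dia not p2, 0
3. not Box ((p1 implies p2) or (p2 implies p1)), 0
4. not p2, 1
5. not ((p1 implies p2) or (p2 implies p1)), 2
6. not (p1 implies p2), 2
7. not (p2 implies p1), 2
8. p1, 2
9. not p2, 2
10. p2, 2
11. not p1, 2
Accessibility: 0R0, 0R1, 0R2, 1R1, 2R2
Branch closes: p2 and not p2 both at 2.
Every branch closes; the branch above is one of them.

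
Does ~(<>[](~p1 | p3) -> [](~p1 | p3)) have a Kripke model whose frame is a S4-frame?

1. ~(<>[](~p1 | p3) -> [](~p1 | p3)), 0
2. <>[](~p1 | p3), 0
3. ~[](~p1 | p3), 0
4. [](~p1 | p3), 1
5. ~p1 | p3, 1
6. p3, 1
7. ~(~p1 | p3), 2
8. p1, 2
9. ~p3, 2
Accessibility: 0R0, 0R1, 0R2, 1R1, 2R2

Yes, satisfiable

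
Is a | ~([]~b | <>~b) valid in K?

Not valid

Tableau for the negation ~(a | ~([]~b | <>~b)):
1. ~(a | ~([]~b | <>~b)), u
2. ~a, u   [~|-rule on 1]
3. []~b | <>~b, u   [~|-rule on 1]
4. <>~b, u   [|-rule on 3 (branches; this branch)]
5. ~b, v   [<>-rule on 4: fresh world v, uRv]
Accessibility: uRv
The negation has an open branch (countermodel exists).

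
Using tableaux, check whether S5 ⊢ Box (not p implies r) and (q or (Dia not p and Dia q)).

Not valid

Tableau for the negation not (Box (not p implies r) and (q or (Dia not p and Dia q))):
1. not (Box (not p implies r) and (q or (Dia not p and Dia q))), 0
2. not (q or (Dia not p and Dia q)), 0
3. not q, 0
4. not (Dia not p and Dia q), 0
5. not Dia q, 0
Accessibility: 0R0
The negation has an open branch (countermodel exists).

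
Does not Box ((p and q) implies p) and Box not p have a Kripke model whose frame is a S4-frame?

Unsatisfiable

1. not Box ((p and q) implies p) and Box not p, u
2. not Box ((p and q) implies p), u
3. Box not p, u
4. not p, u
5. not ((p and q) implies p), v
6. p and q, v
7. not p, v
8. p, v
9. q, v
Accessibility: uRu, uRv, vRv
Branch closes: p and not p both at v.
All branches of the tableau close; one closing branch shown above.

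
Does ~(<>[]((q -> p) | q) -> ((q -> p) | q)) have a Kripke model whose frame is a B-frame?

1. ~(<>[]((q -> p) | q) -> ((q -> p) | q)), u
2. <>[]((q -> p) | q), u
3. ~((q -> p) | q), u
4. ~(q -> p), u
5. ~q, u
6. q, u
7. ~p, u
Accessibility: uRu
Branch closes: q and ~q both at u.
Every branch closes; the branch above is one of them.

Unsatisfiable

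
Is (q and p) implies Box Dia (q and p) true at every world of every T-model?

Tableau for the negation not ((q and p) implies Box Dia (q and p)):
1. not ((q and p) implies Box Dia (q and p)), 0
2. q and p, 0
3. not Box Dia (q and p), 0
4. q, 0
5. p, 0
6. not Dia (q and p), 1
7. not (q and p), 1
8. not p, 1
Accessibility: 0R0, 0R1, 1R1
The negation has an open branch (countermodel exists).

Invalid (countermodel exists)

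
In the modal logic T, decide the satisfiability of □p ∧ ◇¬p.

1. □p ∧ ◇¬p, w0
2. □p, w0
3. ◇¬p, w0
4. p, w0
5. ¬p, w1
6. p, w1
Accessibility: w0Rw0, w0Rw1, w1Rw1
Branch closes: p and ¬p both at w1.
All branches of the tableau close; one closing branch shown above.

No, unsatisfiable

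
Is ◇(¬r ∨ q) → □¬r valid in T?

Invalid (countermodel exists)

Tableau for the negation ¬(◇(¬r ∨ q) → □¬r):
1. ¬(◇(¬r ∨ q) → □¬r), 0
2. ◇(¬r ∨ q), 0   [¬→-rule on 1]
3. ¬□¬r, 0   [¬→-rule on 1]
4. ¬r ∨ q, 1   [◇-rule on 2: fresh world 1, 0R1]
5. q, 1   [∨-rule on 4 (branches; this branch)]
6. r, 2   [¬□-rule on 3: fresh world 2, 0R2]
Accessibility: 0R0, 0R1, 0R2, 1R1, 2R2
The negation has an open branch (countermodel exists).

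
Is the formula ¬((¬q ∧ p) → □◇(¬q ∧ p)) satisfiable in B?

1. ¬((¬q ∧ p) → □◇(¬q ∧ p)), w0
2. ¬q ∧ p, w0   [¬→-rule on 1]
3. ¬□◇(¬q ∧ p), w0   [¬→-rule on 1]
4. ¬q, w0   [∧-rule on 2]
5. p, w0   [∧-rule on 2]
6. ¬◇(¬q ∧ p), w1   [¬□-rule on 3: fresh world w1, w0Rw1]
7. ¬(¬q ∧ p), w0   [¬◇-rule on 6 via w1Rw0]
8. ¬(¬q ∧ p), w1   [¬◇-rule on 6 via w1Rw1]
9. ¬p, w0   [¬∧-rule on 7 (branches; this branch)]
Accessibility: w0Rw0, w0Rw1, w1Rw0, w1Rw1
Branch closes: p and ¬p both at w0.
(One branch shown.) All branches close.

Unsatisfiable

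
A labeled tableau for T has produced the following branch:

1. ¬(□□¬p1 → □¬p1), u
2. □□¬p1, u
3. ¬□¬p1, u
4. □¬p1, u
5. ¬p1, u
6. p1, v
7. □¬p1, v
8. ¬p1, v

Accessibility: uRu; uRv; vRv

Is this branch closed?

Both p1 and ¬p1 appear at v.

Closed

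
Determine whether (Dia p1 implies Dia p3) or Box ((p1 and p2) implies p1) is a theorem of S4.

Tableau for the negation not ((Dia p1 implies Dia p3) or Box ((p1 and p2) implies p1)):
1. not ((Dia p1 implies Dia p3) or Box ((p1 and p2) implies p1)), w0
2. not (Dia p1 implies Dia p3), w0   [neg-or-rule on 1]
3. not Box ((p1 and p2) implies p1), w0   [neg-or-rule on 1]
4. Dia p1, w0   [neg-implies-rule on 2]
5. not Dia p3, w0   [neg-implies-rule on 2]
6. not p3, w0   [neg-Dia-rule on 5 via w0Rw0]
7. not ((p1 and p2) implies p1), w1   [neg-Box-rule on 3: fresh world w1, w0Rw1]
8. p1 and p2, w1   [neg-implies-rule on 7]
9. not p1, w1   [neg-implies-rule on 7]
10. p1, w1   [and-rule on 8]
11. p2, w1   [and-rule on 8]
Accessibility: w0Rw0, w0Rw1, w1Rw1
Branch closes: p1 and not p1 both at w1.
All branches of the negation close; one closing branch shown above.

Yes, valid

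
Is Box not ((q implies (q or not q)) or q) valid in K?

Tableau for the negation not Box not ((q implies (q or not q)) or q):
1. not Box not ((q implies (q or not q)) or q), u
2. (q implies (q or not q)) or q, v
3. q, v
Accessibility: uRv
The negation has an open branch (countermodel exists).

Invalid (countermodel exists)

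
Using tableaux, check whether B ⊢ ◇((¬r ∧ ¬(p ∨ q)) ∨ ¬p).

Tableau for the negation ¬◇((¬r ∧ ¬(p ∨ q)) ∨ ¬p):
1. ¬◇((¬r ∧ ¬(p ∨ q)) ∨ ¬p), w0
2. ¬((¬r ∧ ¬(p ∨ q)) ∨ ¬p), w0   [¬◇-rule on 1 via w0Rw0]
3. ¬(¬r ∧ ¬(p ∨ q)), w0   [¬∨-rule on 2]
4. p, w0   [¬∨-rule on 2]
5. p ∨ q, w0   [¬∧-rule on 3 (branches; this branch)]
6. q, w0   [∨-rule on 5 (branches; this branch)]
Accessibility: w0Rw0
The negation has an open branch (countermodel exists).

Not valid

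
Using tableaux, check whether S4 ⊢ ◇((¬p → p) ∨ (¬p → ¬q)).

Tableau for the negation ¬◇((¬p → p) ∨ (¬p → ¬q)):
1. ¬◇((¬p → p) ∨ (¬p → ¬q)), 0
2. ¬((¬p → p) ∨ (¬p → ¬q)), 0
3. ¬(¬p → p), 0
4. ¬(¬p → ¬q), 0
5. ¬p, 0
6. q, 0
Accessibility: 0R0
The negation has an open branch (countermodel exists).

Invalid (countermodel exists)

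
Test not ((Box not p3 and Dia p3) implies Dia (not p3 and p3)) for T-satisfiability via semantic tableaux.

1. not ((Box not p3 and Dia p3) implies Dia (not p3 and p3)), w0
2. Box not p3 and Dia p3, w0
3. not Dia (not p3 and p3), w0
4. Box not p3, w0
5. Dia p3, w0
6. not (not p3 and p3), w0
7. not p3, w0
8. p3, w1
9. not (not p3 and p3), w1
10. not p3, w1
Accessibility: w0Rw0, w0Rw1, w1Rw1
Branch closes: p3 and not p3 both at w1.
(One branch shown.) All branches close.

Unsatisfiable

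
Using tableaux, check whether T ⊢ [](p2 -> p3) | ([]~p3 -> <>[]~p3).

Valid in T

Tableau for the negation ~([](p2 -> p3) | ([]~p3 -> <>[]~p3)):
1. ~([](p2 -> p3) | ([]~p3 -> <>[]~p3)), w0
2. ~[](p2 -> p3), w0   [~|-rule on 1]
3. ~([]~p3 -> <>[]~p3), w0   [~|-rule on 1]
4. []~p3, w0   [~->-rule on 3]
5. ~<>[]~p3, w0   [~->-rule on 3]
6. ~p3, w0   [[]-rule on 4 via w0Rw0]
7. ~[]~p3, w0   [~<>-rule on 5 via w0Rw0]
8. ~(p2 -> p3), w1   [~[]-rule on 2: fresh world w1, w0Rw1]
9. p2, w1   [~->-rule on 8]
10. ~p3, w1   [~->-rule on 8]
11. ~[]~p3, w1   [~<>-rule on 5 via w0Rw1]
12. p3, w2   [~[]-rule on 7: fresh world w2, w0Rw2]
13. ~p3, w2   [[]-rule on 4 via w0Rw2]
Accessibility: w0Rw0, w0Rw1, w0Rw2, w1Rw1, w2Rw2
Branch closes: p3 and ~p3 both at w2.
Every branch of the negation's tableau closes; the branch above is one of them.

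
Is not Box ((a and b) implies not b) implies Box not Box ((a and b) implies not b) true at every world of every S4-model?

Tableau for the negation not (not Box ((a and b) implies not b) implies Box not Box ((a and b) implies not b)):
1. not (not Box ((a and b) implies not b) implies Box not Box ((a and b) implies not b)), w0
2. not Box ((a and b) implies not b), w0
3. not Box not Box ((a and b) implies not b), w0
4. not ((a and b) implies not b), w1
5. a and b, w1
6. b, w1
7. a, w1
8. Box ((a and b) implies not b), w2
9. (a and b) implies not b, w2
10. not b, w2
Accessibility: w0Rw0, w0Rw1, w0Rw2, w1Rw1, w2Rw2
The negation has an open branch (countermodel exists).

Invalid (countermodel exists)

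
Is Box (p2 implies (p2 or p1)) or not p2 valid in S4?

Tableau for the negation not (Box (p2 implies (p2 or p1)) or not p2):
1. not (Box (p2 implies (p2 or p1)) or not p2), 0
2. not Box (p2 implies (p2 or p1)), 0   [neg-or-rule on 1]
3. p2, 0   [neg-or-rule on 1]
4. not (p2 implies (p2 or p1)), 1   [neg-Box-rule on 2: fresh world 1, 0R1]
5. p2, 1   [neg-implies-rule on 4]
6. not (p2 or p1), 1   [neg-implies-rule on 4]
7. not p2, 1   [neg-or-rule on 6]
8. not p1, 1   [neg-or-rule on 6]
Accessibility: 0R0, 0R1, 1R1
Branch closes: p2 and not p2 both at 1.
Every branch of the negation's tableau closes; the branch above is one of them.

Yes, valid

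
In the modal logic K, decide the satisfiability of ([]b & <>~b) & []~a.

1. ([]b & <>~b) & []~a, u
2. []b & <>~b, u   [&-rule on 1]
3. []~a, u   [&-rule on 1]
4. []b, u   [&-rule on 2]
5. <>~b, u   [&-rule on 2]
6. ~b, v   [<>-rule on 5: fresh world v, uRv]
7. ~a, v   [[]-rule on 3 via uRv]
8. b, v   [[]-rule on 4 via uRv]
Accessibility: uRv
Branch closes: b and ~b both at v.
All branches of the tableau close; one closing branch shown above.

Unsatisfiable (every branch closes)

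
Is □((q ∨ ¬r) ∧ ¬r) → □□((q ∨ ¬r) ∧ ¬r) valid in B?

Tableau for the negation ¬(□((q ∨ ¬r) ∧ ¬r) → □□((q ∨ ¬r) ∧ ¬r)):
1. ¬(□((q ∨ ¬r) ∧ ¬r) → □□((q ∨ ¬r) ∧ ¬r)), 0
2. □((q ∨ ¬r) ∧ ¬r), 0
3. ¬□□((q ∨ ¬r) ∧ ¬r), 0
4. (q ∨ ¬r) ∧ ¬r, 0
5. q ∨ ¬r, 0
6. ¬r, 0
7. ¬□((q ∨ ¬r) ∧ ¬r), 1
8. (q ∨ ¬r) ∧ ¬r, 1
9. q ∨ ¬r, 1
10. ¬r, 1
11. ¬((q ∨ ¬r) ∧ ¬r), 2
12. r, 2
Accessibility: 0R0, 0R1, 1R0, 1R1, 1R2, 2R1, 2R2
The negation has an open branch (countermodel exists).

Invalid (countermodel exists)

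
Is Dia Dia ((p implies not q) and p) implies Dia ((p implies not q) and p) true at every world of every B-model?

Tableau for the negation not (Dia Dia ((p implies not q) and p) implies Dia ((p implies not q) and p)):
1. not (Dia Dia ((p implies not q) and p) implies Dia ((p implies not q) and p)), w0
2. Dia Dia ((p implies not q) and p), w0
3. not Dia ((p implies not q) and p), w0
4. not ((p implies not q) and p), w0
5. not p, w0
6. Dia ((p implies not q) and p), w1
7. not ((p implies not q) and p), w1
8. not p, w1
9. (p implies not q) and p, w2
10. p implies not q, w2
11. p, w2
12. not q, w2
Accessibility: w0Rw0, w0Rw1, w1Rw0, w1Rw1, w1Rw2, w2Rw1, w2Rw2
The negation has an open branch (countermodel exists).

Not valid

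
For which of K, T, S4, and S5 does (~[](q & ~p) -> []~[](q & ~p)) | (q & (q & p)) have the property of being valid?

S5-tableau for the negation ~((~[](q & ~p) -> []~[](q & ~p)) | (q & (q & p))):
1. ~((~[](q & ~p) -> []~[](q & ~p)) | (q & (q & p))), u
2. ~(~[](q & ~p) -> []~[](q & ~p)), u   [~|-rule on 1]
3. ~(q & (q & p)), u   [~|-rule on 1]
4. ~[](q & ~p), u   [~->-rule on 2]
5. ~[]~[](q & ~p), u   [~->-rule on 2]
6. ~(q & p), u   [~&-rule on 3 (branches; this branch)]
7. ~p, u   [~&-rule on 6 (branches; this branch)]
8. ~(q & ~p), v   [~[]-rule on 4: fresh world v, uRv]
9. p, v   [~&-rule on 8 (branches; this branch)]
10. [](q & ~p), w   [~[]-rule on 5: fresh world w, uRw]
11. q & ~p, u   [[]-rule on 10 via wRu]
12. q, u   [&-rule on 11]
13. q & ~p, v   [[]-rule on 10 via wRv]
14. q, v   [&-rule on 13]
15. ~p, v   [&-rule on 13]
Accessibility: uRu, uRv, uRw, vRu, vRv, vRw, wRu, wRv, wRw
Branch closes: p and ~p both at v.
Every branch closes (one shown): valid in S5.
S4-tableau for the negation ~((~[](q & ~p) -> []~[](q & ~p)) | (q & (q & p))):
1. ~((~[](q & ~p) -> []~[](q & ~p)) | (q & (q & p))), u
2. ~(~[](q & ~p) -> []~[](q & ~p)), u   [~|-rule on 1]
3. ~(q & (q & p)), u   [~|-rule on 1]
4. ~[](q & ~p), u   [~->-rule on 2]
5. ~[]~[](q & ~p), u   [~->-rule on 2]
6. ~(q & p), u   [~&-rule on 3 (branches; this branch)]
7. ~p, u   [~&-rule on 6 (branches; this branch)]
8. ~(q & ~p), v   [~[]-rule on 4: fresh world v, uRv]
9. p, v   [~&-rule on 8 (branches; this branch)]
10. [](q & ~p), w   [~[]-rule on 5: fresh world w, uRw]
11. q & ~p, w   [[]-rule on 10 via wRw]
12. q, w   [&-rule on 11]
13. ~p, w   [&-rule on 11]
Accessibility: uRu, uRv, uRw, vRv, wRw
Complete open branch: countermodel on an S4-frame, so not valid in S4, nor in K, T (the same frame is also a K-frame and a T-frame).

S5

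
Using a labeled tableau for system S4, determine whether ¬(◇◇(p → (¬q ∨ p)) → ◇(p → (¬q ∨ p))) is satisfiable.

1. ¬(◇◇(p → (¬q ∨ p)) → ◇(p → (¬q ∨ p))), 0
2. ◇◇(p → (¬q ∨ p)), 0   [¬→-rule on 1]
3. ¬◇(p → (¬q ∨ p)), 0   [¬→-rule on 1]
4. ¬(p → (¬q ∨ p)), 0   [¬◇-rule on 3 via 0R0]
5. p, 0   [¬→-rule on 4]
6. ¬(¬q ∨ p), 0   [¬→-rule on 4]
7. q, 0   [¬∨-rule on 6]
8. ¬p, 0   [¬∨-rule on 6]
Accessibility: 0R0
Branch closes: p and ¬p both at 0.
All branches of the tableau close; one closing branch shown above.

Unsatisfiable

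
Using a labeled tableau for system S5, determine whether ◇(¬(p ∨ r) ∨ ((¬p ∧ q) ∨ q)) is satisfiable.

1. ◇(¬(p ∨ r) ∨ ((¬p ∧ q) ∨ q)), u
2. ¬(p ∨ r) ∨ ((¬p ∧ q) ∨ q), v   [◇-rule on 1: fresh world v, uRv]
3. (¬p ∧ q) ∨ q, v   [∨-rule on 2 (branches; this branch)]
4. q, v   [∨-rule on 3 (branches; this branch)]
Accessibility: uRu, uRv, vRu, vRv

Satisfiable (open branch found)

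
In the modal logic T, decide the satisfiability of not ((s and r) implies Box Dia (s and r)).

Satisfiable

1. not ((s and r) implies Box Dia (s and r)), w0
2. s and r, w0
3. not Box Dia (s and r), w0
4. s, w0
5. r, w0
6. not Dia (s and r), w1
7. not (s and r), w1
8. not r, w1
Accessibility: w0Rw0, w0Rw1, w1Rw1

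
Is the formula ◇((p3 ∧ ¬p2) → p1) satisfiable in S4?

Satisfiable

1. ◇((p3 ∧ ¬p2) → p1), u
2. (p3 ∧ ¬p2) → p1, v   [◇-rule on 1: fresh world v, uRv]
3. p1, v   [→-rule on 2 (branches; this branch)]
Accessibility: uRu, uRv, vRv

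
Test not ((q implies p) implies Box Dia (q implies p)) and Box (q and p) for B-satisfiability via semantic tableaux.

1. not ((q implies p) implies Box Dia (q implies p)) and Box (q and p), w0
2. not ((q implies p) implies Box Dia (q implies p)), w0   [and-rule on 1]
3. Box (q and p), w0   [and-rule on 1]
4. q implies p, w0   [neg-implies-rule on 2]
5. not Box Dia (q implies p), w0   [neg-implies-rule on 2]
6. q and p, w0   [Box-rule on 3 via w0Rw0]
7. q, w0   [and-rule on 6]
8. p, w0   [and-rule on 6]
9. not Dia (q implies p), w1   [neg-Box-rule on 5: fresh world w1, w0Rw1]
10. q and p, w1   [Box-rule on 3 via w0Rw1]
11. q, w1   [and-rule on 10]
12. p, w1   [and-rule on 10]
13. not (q implies p), w0   [neg-Dia-rule on 9 via w1Rw0]
14. not p, w0   [neg-implies-rule on 13]
Accessibility: w0Rw0, w0Rw1, w1Rw0, w1Rw1
Branch closes: p and not p both at w0.
(One branch shown.) All branches close.

Unsatisfiable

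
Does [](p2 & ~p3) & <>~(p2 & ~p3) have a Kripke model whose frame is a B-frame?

No, unsatisfiable

1. [](p2 & ~p3) & <>~(p2 & ~p3), 0
2. [](p2 & ~p3), 0   [&-rule on 1]
3. <>~(p2 & ~p3), 0   [&-rule on 1]
4. p2 & ~p3, 0   [[]-rule on 2 via 0R0]
5. p2, 0   [&-rule on 4]
6. ~p3, 0   [&-rule on 4]
7. ~(p2 & ~p3), 1   [<>-rule on 3: fresh world 1, 0R1]
8. p2 & ~p3, 1   [[]-rule on 2 via 0R1]
9. p2, 1   [&-rule on 8]
10. ~p3, 1   [&-rule on 8]
11. p3, 1   [~&-rule on 7 (branches; this branch)]
Accessibility: 0R0, 0R1, 1R0, 1R1
Branch closes: p3 and ~p3 both at 1.
Every branch closes; the branch above is one of them.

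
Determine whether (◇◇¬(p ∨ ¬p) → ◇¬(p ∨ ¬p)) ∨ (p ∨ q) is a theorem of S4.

Tableau for the negation ¬((◇◇¬(p ∨ ¬p) → ◇¬(p ∨ ¬p)) ∨ (p ∨ q)):
1. ¬((◇◇¬(p ∨ ¬p) → ◇¬(p ∨ ¬p)) ∨ (p ∨ q)), w0
2. ¬(◇◇¬(p ∨ ¬p) → ◇¬(p ∨ ¬p)), w0
3. ¬(p ∨ q), w0
4. ◇◇¬(p ∨ ¬p), w0
5. ¬◇¬(p ∨ ¬p), w0
6. ¬p, w0
7. ¬q, w0
8. p ∨ ¬p, w0
9. ◇¬(p ∨ ¬p), w1
10. p ∨ ¬p, w1
11. ¬p, w1
12. ¬(p ∨ ¬p), w2
13. ¬p, w2
14. p, w2
Accessibility: w0Rw0, w0Rw1, w0Rw2, w1Rw1, w1Rw2, w2Rw2
Branch closes: p and ¬p both at w2.
All branches of the negation close; one closing branch shown above.

Yes, valid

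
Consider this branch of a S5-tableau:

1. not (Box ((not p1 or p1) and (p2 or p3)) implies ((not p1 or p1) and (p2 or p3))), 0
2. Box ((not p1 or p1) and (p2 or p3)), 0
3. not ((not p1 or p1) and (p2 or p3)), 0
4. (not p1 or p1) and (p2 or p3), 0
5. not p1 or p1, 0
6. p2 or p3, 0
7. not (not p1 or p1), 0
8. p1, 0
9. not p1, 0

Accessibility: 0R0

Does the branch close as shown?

Both p1 and not p1 appear at 0.

Yes, closed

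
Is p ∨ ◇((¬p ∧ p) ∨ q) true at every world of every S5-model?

Invalid (countermodel exists)

Tableau for the negation ¬(p ∨ ◇((¬p ∧ p) ∨ q)):
1. ¬(p ∨ ◇((¬p ∧ p) ∨ q)), w0
2. ¬p, w0
3. ¬◇((¬p ∧ p) ∨ q), w0
4. ¬((¬p ∧ p) ∨ q), w0
5. ¬(¬p ∧ p), w0
6. ¬q, w0
Accessibility: w0Rw0
The negation has an open branch (countermodel exists).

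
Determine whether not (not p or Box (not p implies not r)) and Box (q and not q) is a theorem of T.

Tableau for the negation not (not (not p or Box (not p implies not r)) and Box (q and not q)):
1. not (not (not p or Box (not p implies not r)) and Box (q and not q)), u
2. not Box (q and not q), u   [neg-and-rule on 1 (branches; this branch)]
3. not (q and not q), v   [neg-Box-rule on 2: fresh world v, uRv]
4. q, v   [neg-and-rule on 3 (branches; this branch)]
Accessibility: uRu, uRv, vRv
The negation has an open branch (countermodel exists).

Not valid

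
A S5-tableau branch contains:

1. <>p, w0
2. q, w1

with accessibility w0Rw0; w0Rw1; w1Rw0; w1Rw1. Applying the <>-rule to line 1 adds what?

a fresh world w2 with w0Rw2, and p at w2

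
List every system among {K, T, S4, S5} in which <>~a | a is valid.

T, S4, S5

T-tableau for the negation ~(<>~a | a):
1. ~(<>~a | a), 0
2. ~<>~a, 0
3. ~a, 0
4. a, 0
Accessibility: 0R0
Branch closes: a and ~a both at 0.
Every branch closes (one shown): valid in T, hence also in S4, S5 (every theorem of T is a theorem of S4 and S5).
K-tableau for the negation ~(<>~a | a):
1. ~(<>~a | a), 0
2. ~<>~a, 0
3. ~a, 0
Complete open branch: countermodel on a K-frame, so not valid in K.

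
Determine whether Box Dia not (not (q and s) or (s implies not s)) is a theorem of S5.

Tableau for the negation not Box Dia not (not (q and s) or (s implies not s)):
1. not Box Dia not (not (q and s) or (s implies not s)), w0
2. not Dia not (not (q and s) or (s implies not s)), w1
3. not (q and s) or (s implies not s), w0
4. not (q and s) or (s implies not s), w1
5. s implies not s, w0
6. s implies not s, w1
7. not s, w0
8. not s, w1
Accessibility: w0Rw0, w0Rw1, w1Rw0, w1Rw1
The negation has an open branch (countermodel exists).

No, not valid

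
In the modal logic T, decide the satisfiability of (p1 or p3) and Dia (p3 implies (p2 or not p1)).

1. (p1 or p3) and Dia (p3 implies (p2 or not p1)), 0
2. p1 or p3, 0   [and-rule on 1]
3. Dia (p3 implies (p2 or not p1)), 0   [and-rule on 1]
4. p3, 0   [or-rule on 2 (branches; this branch)]
5. p3 implies (p2 or not p1), 1   [Dia-rule on 3: fresh world 1, 0R1]
6. p2 or not p1, 1   [implies-rule on 5 (branches; this branch)]
7. not p1, 1   [or-rule on 6 (branches; this branch)]
Accessibility: 0R0, 0R1, 1R1

Yes, satisfiable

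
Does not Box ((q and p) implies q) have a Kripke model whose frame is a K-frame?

1. not Box ((q and p) implies q), u
2. not ((q and p) implies q), v
3. q and p, v
4. not q, v
5. q, v
6. p, v
Accessibility: uRv
Branch closes: q and not q both at v.
(One branch shown.) All branches close.

No, unsatisfiable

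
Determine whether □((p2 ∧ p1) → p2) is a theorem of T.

Valid

Tableau for the negation ¬□((p2 ∧ p1) → p2):
1. ¬□((p2 ∧ p1) → p2), w0
2. ¬((p2 ∧ p1) → p2), w1
3. p2 ∧ p1, w1
4. ¬p2, w1
5. p2, w1
6. p1, w1
Accessibility: w0Rw0, w0Rw1, w1Rw1
Branch closes: p2 and ¬p2 both at w1.
All branches of the negation close; one closing branch shown above.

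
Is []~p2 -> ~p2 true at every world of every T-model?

Yes, valid

Tableau for the negation ~([]~p2 -> ~p2):
1. ~([]~p2 -> ~p2), 0
2. []~p2, 0   [~->-rule on 1]
3. p2, 0   [~->-rule on 1]
4. ~p2, 0   [[]-rule on 2 via 0R0]
Accessibility: 0R0
Branch closes: p2 and ~p2 both at 0.
Every branch of the negation's tableau closes; the branch above is one of them.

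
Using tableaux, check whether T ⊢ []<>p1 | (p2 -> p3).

Tableau for the negation ~([]<>p1 | (p2 -> p3)):
1. ~([]<>p1 | (p2 -> p3)), u
2. ~[]<>p1, u
3. ~(p2 -> p3), u
4. p2, u
5. ~p3, u
6. ~<>p1, v
7. ~p1, v
Accessibility: uRu, uRv, vRv
The negation has an open branch (countermodel exists).

Not valid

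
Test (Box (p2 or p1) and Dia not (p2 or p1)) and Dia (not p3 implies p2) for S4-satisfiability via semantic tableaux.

1. (Box (p2 or p1) and Dia not (p2 or p1)) and Dia (not p3 implies p2), u
2. Box (p2 or p1) and Dia not (p2 or p1), u
3. Dia (not p3 implies p2), u
4. Box (p2 or p1), u
5. Dia not (p2 or p1), u
6. p2 or p1, u
7. p1, u
8. not p3 implies p2, v
9. p2 or p1, v
10. p2, v
11. p1, v
12. not (p2 or p1), w
13. not p2, w
14. not p1, w
15. p2 or p1, w
16. p1, w
Accessibility: uRu, uRv, uRw, vRv, wRw
Branch closes: p1 and not p1 both at w.
(One branch shown.) All branches close.

No, unsatisfiable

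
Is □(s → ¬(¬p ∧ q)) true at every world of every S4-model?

Tableau for the negation ¬□(s → ¬(¬p ∧ q)):
1. ¬□(s → ¬(¬p ∧ q)), w0
2. ¬(s → ¬(¬p ∧ q)), w1   [¬□-rule on 1: fresh world w1, w0Rw1]
3. s, w1   [¬→-rule on 2]
4. ¬p ∧ q, w1   [¬→-rule on 2]
5. ¬p, w1   [∧-rule on 4]
6. q, w1   [∧-rule on 4]
Accessibility: w0Rw0, w0Rw1, w1Rw1
The negation has an open branch (countermodel exists).

Invalid (countermodel exists)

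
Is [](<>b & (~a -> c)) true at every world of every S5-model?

Tableau for the negation ~[](<>b & (~a -> c)):
1. ~[](<>b & (~a -> c)), 0
2. ~(<>b & (~a -> c)), 1   [~[]-rule on 1: fresh world 1, 0R1]
3. ~(~a -> c), 1   [~&-rule on 2 (branches; this branch)]
4. ~a, 1   [~->-rule on 3]
5. ~c, 1   [~->-rule on 3]
Accessibility: 0R0, 0R1, 1R0, 1R1
The negation has an open branch (countermodel exists).

No, not valid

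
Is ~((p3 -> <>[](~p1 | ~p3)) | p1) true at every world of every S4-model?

Invalid (countermodel exists)

Tableau for the negation (p3 -> <>[](~p1 | ~p3)) | p1:
1. (p3 -> <>[](~p1 | ~p3)) | p1, 0
2. p1, 0
Accessibility: 0R0
The negation has an open branch (countermodel exists).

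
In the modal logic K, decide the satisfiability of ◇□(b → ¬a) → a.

1. ◇□(b → ¬a) → a, 0
2. a, 0

Yes, satisfiable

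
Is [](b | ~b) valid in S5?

Tableau for the negation ~[](b | ~b):
1. ~[](b | ~b), 0
2. ~(b | ~b), 1
3. ~b, 1
4. b, 1
Accessibility: 0R0, 0R1, 1R0, 1R1
Branch closes: b and ~b both at 1.
All branches of the negation close; one closing branch shown above.

Valid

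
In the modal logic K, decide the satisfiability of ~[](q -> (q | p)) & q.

1. ~[](q -> (q | p)) & q, 0
2. ~[](q -> (q | p)), 0
3. q, 0
4. ~(q -> (q | p)), 1
5. q, 1
6. ~(q | p), 1
7. ~q, 1
8. ~p, 1
Accessibility: 0R1
Branch closes: q and ~q both at 1.
Every branch closes; the branch above is one of them.

No, unsatisfiable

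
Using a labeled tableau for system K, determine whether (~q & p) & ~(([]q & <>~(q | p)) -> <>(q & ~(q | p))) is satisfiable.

1. (~q & p) & ~(([]q & <>~(q | p)) -> <>(q & ~(q | p))), u
2. ~q & p, u   [&-rule on 1]
3. ~(([]q & <>~(q | p)) -> <>(q & ~(q | p))), u   [&-rule on 1]
4. ~q, u   [&-rule on 2]
5. p, u   [&-rule on 2]
6. []q & <>~(q | p), u   [~->-rule on 3]
7. ~<>(q & ~(q | p)), u   [~->-rule on 3]
8. []q, u   [&-rule on 6]
9. <>~(q | p), u   [&-rule on 6]
10. ~(q | p), v   [<>-rule on 9: fresh world v, uRv]
11. ~q, v   [~|-rule on 10]
12. ~p, v   [~|-rule on 10]
13. ~(q & ~(q | p)), v   [~<>-rule on 7 via uRv]
14. q, v   [[]-rule on 8 via uRv]
Accessibility: uRv
Branch closes: q and ~q both at v.
(One branch shown.) All branches close.

Unsatisfiable (every branch closes)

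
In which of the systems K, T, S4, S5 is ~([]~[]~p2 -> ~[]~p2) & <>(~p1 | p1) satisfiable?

K-tableau for the formula:
1. ~([]~[]~p2 -> ~[]~p2) & <>(~p1 | p1), u
2. ~([]~[]~p2 -> ~[]~p2), u   [&-rule on 1]
3. <>(~p1 | p1), u   [&-rule on 1]
4. []~[]~p2, u   [~->-rule on 2]
5. []~p2, u   [~->-rule on 2]
6. ~p1 | p1, v   [<>-rule on 3: fresh world v, uRv]
7. ~[]~p2, v   [[]-rule on 4 via uRv]
8. ~p2, v   [[]-rule on 5 via uRv]
9. p1, v   [|-rule on 6 (branches; this branch)]
10. p2, w   [~[]-rule on 7: fresh world w, vRw]
Accessibility: uRv, vRw
Complete open branch: satisfiable in K.
T-tableau for the formula:
1. ~([]~[]~p2 -> ~[]~p2) & <>(~p1 | p1), u
2. ~([]~[]~p2 -> ~[]~p2), u   [&-rule on 1]
3. <>(~p1 | p1), u   [&-rule on 1]
4. []~[]~p2, u   [~->-rule on 2]
5. []~p2, u   [~->-rule on 2]
6. ~[]~p2, u   [[]-rule on 4 via uRu]
7. ~p2, u   [[]-rule on 5 via uRu]
8. ~p1 | p1, v   [<>-rule on 3: fresh world v, uRv]
9. ~[]~p2, v   [[]-rule on 4 via uRv]
10. ~p2, v   [[]-rule on 5 via uRv]
11. p1, v   [|-rule on 8 (branches; this branch)]
12. p2, w   [~[]-rule on 6: fresh world w, uRw]
13. ~[]~p2, w   [[]-rule on 4 via uRw]
14. ~p2, w   [[]-rule on 5 via uRw]
Accessibility: uRu, uRv, uRw, vRv, wRw
Branch closes: p2 and ~p2 both at w.
Every branch closes (one shown): unsatisfiable in T, hence also in S4, S5 (every S4/S5-frame is a T-frame).

K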